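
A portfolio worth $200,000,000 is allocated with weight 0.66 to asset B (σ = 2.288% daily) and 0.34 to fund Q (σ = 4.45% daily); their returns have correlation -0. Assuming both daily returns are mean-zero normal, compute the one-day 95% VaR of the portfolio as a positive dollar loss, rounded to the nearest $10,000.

σ_p² = 0.66²·2.288² + 0.34²·4.45² + 2·-0·0.66·0.34·2.288·4.45 = 4.5695 (%²).
σ_p = √4.5695 = 2.138%.
At 95%, z = 1.645.
VaR = 1.645 × 2.138% = 3.517%; on $200,000,000 that is $7,034,000.

$7,030,000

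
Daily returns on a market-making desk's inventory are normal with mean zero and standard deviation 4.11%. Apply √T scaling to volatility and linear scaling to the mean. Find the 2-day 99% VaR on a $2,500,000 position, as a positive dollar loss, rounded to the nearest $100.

At 99%, z = 2.326.
σ_{2d} = 4.11% × √2 = 5.812%.
VaR = 2.326 × 5.812% = 13.519%.
On $2,500,000: 0.13519 × $2,500,000 = $337,975.

$338,000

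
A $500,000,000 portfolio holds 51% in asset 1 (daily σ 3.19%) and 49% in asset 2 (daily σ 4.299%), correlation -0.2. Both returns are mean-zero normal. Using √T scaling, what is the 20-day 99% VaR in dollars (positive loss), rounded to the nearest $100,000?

σ_p = √(0.51²·3.19² + 0.49²·4.299² + 2·-0.2·0.51·0.49·3.19·4.299) = 2.390%.
σ_{20d} = 2.390% × √20 = 10.688%.
z(99%) = 2.326.
VaR = 2.326 × 10.688% = 24.860%; on $500,000,000 that is $124,300,000.

$124,300,000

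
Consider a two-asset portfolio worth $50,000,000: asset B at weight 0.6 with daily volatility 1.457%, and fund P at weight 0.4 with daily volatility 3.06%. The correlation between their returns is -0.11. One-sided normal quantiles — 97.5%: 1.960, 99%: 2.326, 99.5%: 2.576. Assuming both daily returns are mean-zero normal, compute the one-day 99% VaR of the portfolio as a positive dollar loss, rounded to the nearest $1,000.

σ_p² = 0.6²·1.457² + 0.4²·3.06² + 2·-0.11·0.6·0.4·1.457·3.06 = 2.0270 (%²).
σ_p = √2.0270 = 1.424%.
VaR = 2.326 × 1.424% = 3.312%; on $50,000,000 that is $1,656,000.

$1,656,000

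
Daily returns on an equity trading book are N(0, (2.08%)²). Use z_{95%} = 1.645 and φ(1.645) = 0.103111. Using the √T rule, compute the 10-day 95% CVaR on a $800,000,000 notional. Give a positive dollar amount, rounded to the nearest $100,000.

σ_{10d} = 2.08% × √10 = 6.578%.
ES multiplier = φ(z)/(1−α) = 0.103111/0.05 = 2.062.
ES = 6.578% × 2.062 = 13.564%; on $800,000,000: $108,512,000.

$108,500,000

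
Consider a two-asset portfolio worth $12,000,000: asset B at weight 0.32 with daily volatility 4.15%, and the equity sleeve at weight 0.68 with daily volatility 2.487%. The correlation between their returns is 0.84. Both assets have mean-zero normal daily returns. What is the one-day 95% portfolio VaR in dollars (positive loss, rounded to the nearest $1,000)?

σ_p² = 0.32²·4.15² + 0.68²·2.487² + 2·0.84·0.32·0.68·4.15·2.487 = 8.3967 (%²).
σ_p = √8.3967 = 2.898%.
At 95%, z = 1.645.
VaR = 1.645 × 2.898% = 4.767%; on $12,000,000 that is $572,040.

$572,000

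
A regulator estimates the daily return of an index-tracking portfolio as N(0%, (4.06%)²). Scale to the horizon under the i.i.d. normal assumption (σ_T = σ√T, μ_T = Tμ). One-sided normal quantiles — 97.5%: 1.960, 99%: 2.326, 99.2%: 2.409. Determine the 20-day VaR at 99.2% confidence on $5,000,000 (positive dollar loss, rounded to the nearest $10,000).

$2,190,000

σ_{20d} = 4.06% × √20 = 18.157%.
VaR = 2.409 × 18.157% = 43.740%.
On $5,000,000: 0.43740 × $5,000,000 = $2,187,000.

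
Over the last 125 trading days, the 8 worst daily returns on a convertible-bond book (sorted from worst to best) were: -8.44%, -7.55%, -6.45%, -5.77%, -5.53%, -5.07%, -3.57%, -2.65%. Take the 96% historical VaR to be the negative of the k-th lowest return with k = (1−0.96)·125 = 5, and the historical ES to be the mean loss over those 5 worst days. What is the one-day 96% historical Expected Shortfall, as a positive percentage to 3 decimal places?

6.748%

The 5 worst returns sum to -33.74%.
ES = −(-33.74%) / 5 = 6.748%.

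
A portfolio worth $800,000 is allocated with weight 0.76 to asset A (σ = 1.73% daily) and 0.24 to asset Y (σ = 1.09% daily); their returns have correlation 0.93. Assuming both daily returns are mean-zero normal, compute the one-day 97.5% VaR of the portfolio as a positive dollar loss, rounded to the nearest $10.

$24,480

σ_p² = 0.76²·1.73² + 0.24²·1.09² + 2·0.93·0.76·0.24·1.73·1.09 = 2.4369 (%²).
σ_p = √2.4369 = 1.561%.
At 97.5%, z = 1.960.
VaR = 1.960 × 1.561% = 3.060%; on $800,000 that is $24,480.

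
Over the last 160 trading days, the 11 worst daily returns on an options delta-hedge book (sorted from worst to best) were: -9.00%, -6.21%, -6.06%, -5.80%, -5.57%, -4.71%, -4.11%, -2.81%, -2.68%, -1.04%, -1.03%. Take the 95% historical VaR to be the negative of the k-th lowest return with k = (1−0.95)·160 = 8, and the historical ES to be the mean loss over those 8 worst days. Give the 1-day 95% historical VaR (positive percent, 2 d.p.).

2.81%

k = 8; the 8th lowest return is -2.81%, so VaR = 2.81%.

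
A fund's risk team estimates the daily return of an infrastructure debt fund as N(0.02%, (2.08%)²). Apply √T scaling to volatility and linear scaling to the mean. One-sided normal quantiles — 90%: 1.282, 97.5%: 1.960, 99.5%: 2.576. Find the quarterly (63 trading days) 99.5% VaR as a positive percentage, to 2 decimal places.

σ_{63d} = 2.08% × √63 = 16.509%; μ_{63d} = 63 × 0.02% = 1.260%.
VaR = −(1.260%) + 2.576 × 16.509% = 41.267%.

41.27%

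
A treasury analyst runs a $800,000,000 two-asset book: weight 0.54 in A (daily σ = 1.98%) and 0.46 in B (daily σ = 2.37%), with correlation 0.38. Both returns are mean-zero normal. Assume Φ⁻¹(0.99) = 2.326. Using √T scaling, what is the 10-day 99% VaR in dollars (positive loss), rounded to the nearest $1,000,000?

σ_p = √(0.54²·1.98² + 0.46²·2.37² + 2·0.38·0.54·0.46·1.98·2.37) = 1.794%.
σ_{10d} = 1.794% × √10 = 5.673%.
VaR = 2.326 × 5.673% = 13.195%; on $800,000,000 that is $105,560,000.

$106,000,000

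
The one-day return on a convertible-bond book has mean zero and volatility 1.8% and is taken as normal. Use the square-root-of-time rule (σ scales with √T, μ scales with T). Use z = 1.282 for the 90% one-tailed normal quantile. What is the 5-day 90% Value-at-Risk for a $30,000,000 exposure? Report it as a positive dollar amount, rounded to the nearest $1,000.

σ_{5d} = 1.8% × √5 = 4.025%.
VaR = 1.282 × 4.025% = 5.160%.
On $30,000,000: 0.05160 × $30,000,000 = $1,548,000.

$1,548,000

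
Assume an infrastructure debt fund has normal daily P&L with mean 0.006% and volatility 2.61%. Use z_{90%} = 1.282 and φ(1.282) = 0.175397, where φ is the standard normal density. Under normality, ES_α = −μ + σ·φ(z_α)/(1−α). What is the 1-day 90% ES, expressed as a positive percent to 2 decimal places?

4.57%

Tail multiplier: φ(z)/(1−α) = 0.175397 / 0.1 = 1.754.
ES = −(0.006%) + 2.61% × 1.754 = 4.572%.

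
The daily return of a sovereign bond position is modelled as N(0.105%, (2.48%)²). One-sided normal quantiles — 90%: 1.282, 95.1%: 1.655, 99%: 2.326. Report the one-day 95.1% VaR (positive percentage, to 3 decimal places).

3.999%

VaR = −μ + z·σ = −(0.105%) + 1.655 × 2.48% = 3.999%.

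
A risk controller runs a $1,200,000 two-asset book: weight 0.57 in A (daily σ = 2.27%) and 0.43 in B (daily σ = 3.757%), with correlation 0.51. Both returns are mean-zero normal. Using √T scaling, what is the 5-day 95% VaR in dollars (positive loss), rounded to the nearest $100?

σ_p = √(0.57²·2.27² + 0.43²·3.757² + 2·0.51·0.57·0.43·2.27·3.757) = 2.533%.
σ_{5d} = 2.533% × √5 = 5.664%.
z(95%) = 1.645.
VaR = 1.645 × 5.664% = 9.317%; on $1,200,000 that is $111,804.

$111,800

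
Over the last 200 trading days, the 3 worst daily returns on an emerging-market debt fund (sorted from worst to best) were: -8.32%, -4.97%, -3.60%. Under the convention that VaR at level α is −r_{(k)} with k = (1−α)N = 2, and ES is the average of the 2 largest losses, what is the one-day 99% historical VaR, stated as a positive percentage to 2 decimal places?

k = 2; the 2nd lowest return is -4.97%, so VaR = 4.97%.

4.97%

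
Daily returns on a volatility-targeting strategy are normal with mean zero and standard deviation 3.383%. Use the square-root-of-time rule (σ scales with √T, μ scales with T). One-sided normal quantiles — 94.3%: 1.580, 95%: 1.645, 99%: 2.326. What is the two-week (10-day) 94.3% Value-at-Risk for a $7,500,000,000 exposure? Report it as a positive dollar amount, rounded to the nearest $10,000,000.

σ_{10d} = 3.383% × √10 = 10.698%.
VaR = 1.580 × 10.698% = 16.903%.
On $7,500,000,000: 0.16903 × $7,500,000,000 = $1,267,725,000.

$1,270,000,000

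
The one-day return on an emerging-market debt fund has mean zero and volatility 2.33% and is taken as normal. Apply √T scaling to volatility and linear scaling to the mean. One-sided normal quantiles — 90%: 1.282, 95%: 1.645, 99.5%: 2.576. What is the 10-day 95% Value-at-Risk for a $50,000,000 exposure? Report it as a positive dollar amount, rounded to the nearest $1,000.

$6,060,000

σ_{10d} = 2.33% × √10 = 7.368%.
VaR = 1.645 × 7.368% = 12.120%.
On $50,000,000: 0.12120 × $50,000,000 = $6,060,000.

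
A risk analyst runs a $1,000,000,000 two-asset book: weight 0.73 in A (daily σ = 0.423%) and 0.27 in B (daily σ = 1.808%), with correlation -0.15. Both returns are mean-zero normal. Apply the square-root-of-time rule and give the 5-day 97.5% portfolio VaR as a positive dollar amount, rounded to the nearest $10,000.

σ_p = √(0.73²·0.423² + 0.27²·1.808² + 2·-0.15·0.73·0.27·0.423·1.808) = 0.537%.
σ_{5d} = 0.537% × √5 = 1.201%.
z(97.5%) = 1.960.
VaR = 1.960 × 1.201% = 2.354%; on $1,000,000,000 that is $23,540,000.

$23,540,000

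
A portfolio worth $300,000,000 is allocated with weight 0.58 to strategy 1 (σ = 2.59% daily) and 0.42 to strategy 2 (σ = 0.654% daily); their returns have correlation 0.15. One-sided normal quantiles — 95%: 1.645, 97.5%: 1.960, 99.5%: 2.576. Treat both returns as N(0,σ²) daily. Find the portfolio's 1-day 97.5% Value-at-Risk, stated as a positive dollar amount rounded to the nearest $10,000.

$9,210,000

σ_p² = 0.58²·2.59² + 0.42²·0.654² + 2·0.15·0.58·0.42·2.59·0.654 = 2.4558 (%²).
σ_p = √2.4558 = 1.567%.
VaR = 1.960 × 1.567% = 3.071%; on $300,000,000 that is $9,213,000.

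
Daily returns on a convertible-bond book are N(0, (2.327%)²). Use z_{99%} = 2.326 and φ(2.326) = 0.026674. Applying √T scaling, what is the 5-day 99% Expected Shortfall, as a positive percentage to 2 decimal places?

σ_{5d} = 2.327% × √5 = 5.203%.
ES multiplier = φ(z)/(1−α) = 0.026674/0.01 = 2.667.
ES = 5.203% × 2.667 = 13.876%.

13.88%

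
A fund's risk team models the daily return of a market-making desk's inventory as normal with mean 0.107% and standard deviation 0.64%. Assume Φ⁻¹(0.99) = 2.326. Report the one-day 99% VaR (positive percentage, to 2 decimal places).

VaR = −μ + z·σ = −(0.107%) + 2.326 × 0.64% = 1.382%.

1.38%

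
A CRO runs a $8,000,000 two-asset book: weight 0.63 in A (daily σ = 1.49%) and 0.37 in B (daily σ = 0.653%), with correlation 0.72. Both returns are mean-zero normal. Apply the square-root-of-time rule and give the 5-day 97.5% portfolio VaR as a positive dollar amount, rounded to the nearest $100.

$394,500

σ_p = √(0.63²·1.49² + 0.37²·0.653² + 2·0.72·0.63·0.37·1.49·0.653) = 1.125%.
σ_{5d} = 1.125% × √5 = 2.516%.
z(97.5%) = 1.960.
VaR = 1.960 × 2.516% = 4.931%; on $8,000,000 that is $394,480.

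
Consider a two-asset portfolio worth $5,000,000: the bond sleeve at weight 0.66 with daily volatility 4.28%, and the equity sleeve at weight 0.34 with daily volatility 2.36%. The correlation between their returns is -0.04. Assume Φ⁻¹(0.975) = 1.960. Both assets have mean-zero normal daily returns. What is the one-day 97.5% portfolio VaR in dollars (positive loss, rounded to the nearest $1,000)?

$285,000

σ_p² = 0.66²·4.28² + 0.34²·2.36² + 2·-0.04·0.66·0.34·4.28·2.36 = 8.4420 (%²).
σ_p = √8.4420 = 2.906%.
VaR = 1.960 × 2.906% = 5.696%; on $5,000,000 that is $284,800.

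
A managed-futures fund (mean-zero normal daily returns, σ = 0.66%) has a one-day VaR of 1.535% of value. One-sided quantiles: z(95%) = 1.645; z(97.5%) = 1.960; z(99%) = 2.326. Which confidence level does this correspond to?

99%

Implied z = VaR/σ = 1.535 / 0.66 = 2.326.
This matches z(99%) = 2.326.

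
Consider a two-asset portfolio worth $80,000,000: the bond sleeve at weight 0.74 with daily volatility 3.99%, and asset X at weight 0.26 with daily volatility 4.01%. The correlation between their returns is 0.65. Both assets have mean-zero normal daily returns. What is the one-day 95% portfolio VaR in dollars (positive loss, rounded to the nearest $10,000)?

$4,890,000

σ_p² = 0.74²·3.99² + 0.26²·4.01² + 2·0.65·0.74·0.26·3.99·4.01 = 13.8068 (%²).
σ_p = √13.8068 = 3.716%.
At 95%, z = 1.645.
VaR = 1.645 × 3.716% = 6.113%; on $80,000,000 that is $4,890,400.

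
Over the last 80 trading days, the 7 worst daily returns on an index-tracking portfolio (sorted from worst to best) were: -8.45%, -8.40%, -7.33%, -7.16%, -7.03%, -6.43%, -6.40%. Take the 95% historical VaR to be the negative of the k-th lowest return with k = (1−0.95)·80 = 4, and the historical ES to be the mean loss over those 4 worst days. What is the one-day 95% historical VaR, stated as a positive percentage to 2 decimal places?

k = 4; the 4th lowest return is -7.16%, so VaR = 7.16%.

7.16%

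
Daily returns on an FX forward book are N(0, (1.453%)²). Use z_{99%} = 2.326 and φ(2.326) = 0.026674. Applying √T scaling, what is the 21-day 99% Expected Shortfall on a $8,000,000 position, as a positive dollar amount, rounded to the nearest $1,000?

$1,421,000

σ_{21d} = 1.453% × √21 = 6.658%.
ES multiplier = φ(z)/(1−α) = 0.026674/0.01 = 2.667.
ES = 6.658% × 2.667 = 17.757%; on $8,000,000: $1,420,560.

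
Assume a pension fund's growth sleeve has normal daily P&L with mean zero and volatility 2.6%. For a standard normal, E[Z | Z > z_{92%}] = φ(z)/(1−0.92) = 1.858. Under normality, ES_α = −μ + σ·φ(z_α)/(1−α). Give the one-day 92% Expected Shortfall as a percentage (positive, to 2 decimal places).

ES = 2.6% × 1.858 = 4.831%.

4.83%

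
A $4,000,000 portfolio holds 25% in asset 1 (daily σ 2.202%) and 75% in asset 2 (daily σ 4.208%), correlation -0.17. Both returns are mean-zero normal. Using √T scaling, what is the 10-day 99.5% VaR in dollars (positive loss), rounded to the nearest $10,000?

σ_p = √(0.25²·2.202² + 0.75²·4.208² + 2·-0.17·0.25·0.75·2.202·4.208) = 3.110%.
σ_{10d} = 3.110% × √10 = 9.835%.
z(99.5%) = 2.576.
VaR = 2.576 × 9.835% = 25.335%; on $4,000,000 that is $1,013,400.

$1,010,000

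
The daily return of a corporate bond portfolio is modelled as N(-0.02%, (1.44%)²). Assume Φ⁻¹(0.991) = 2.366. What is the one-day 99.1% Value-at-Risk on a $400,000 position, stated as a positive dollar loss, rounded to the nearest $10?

$13,710

VaR = −μ + z·σ = −(-0.02%) + 2.366 × 1.44% = 3.427%.
On $400,000: 0.03427 × $400,000 = $13,708.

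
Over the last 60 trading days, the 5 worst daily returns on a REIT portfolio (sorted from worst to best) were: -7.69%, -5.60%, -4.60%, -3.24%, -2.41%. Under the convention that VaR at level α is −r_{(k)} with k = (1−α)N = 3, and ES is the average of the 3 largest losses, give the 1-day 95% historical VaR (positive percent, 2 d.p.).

k = 3; the 3rd lowest return is -4.60%, so VaR = 4.60%.

4.60%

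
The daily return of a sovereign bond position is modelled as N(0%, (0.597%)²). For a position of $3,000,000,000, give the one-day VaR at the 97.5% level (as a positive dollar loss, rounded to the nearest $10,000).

At 97.5% one-sided, z = 1.960.
VaR = z·σ = 1.960 × 0.597% = 1.170%.
On $3,000,000,000: 0.01170 × $3,000,000,000 = $35,100,000.

$35,100,000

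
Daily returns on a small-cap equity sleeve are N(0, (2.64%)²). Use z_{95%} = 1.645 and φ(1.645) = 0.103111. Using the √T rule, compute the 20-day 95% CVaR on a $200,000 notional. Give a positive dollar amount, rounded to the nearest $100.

σ_{20d} = 2.64% × √20 = 11.806%.
ES multiplier = φ(z)/(1−α) = 0.103111/0.05 = 2.062.
ES = 11.806% × 2.062 = 24.344%; on $200,000: $48,688.

$48,700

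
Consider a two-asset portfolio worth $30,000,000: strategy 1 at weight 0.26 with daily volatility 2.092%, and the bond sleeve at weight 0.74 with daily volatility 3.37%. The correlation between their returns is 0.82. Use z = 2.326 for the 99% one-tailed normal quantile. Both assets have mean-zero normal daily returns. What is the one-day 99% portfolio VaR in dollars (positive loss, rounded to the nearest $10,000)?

$2,060,000

σ_p² = 0.26²·2.092² + 0.74²·3.37² + 2·0.82·0.26·0.74·2.092·3.37 = 8.7394 (%²).
σ_p = √8.7394 = 2.956%.
VaR = 2.326 × 2.956% = 6.876%; on $30,000,000 that is $2,062,800.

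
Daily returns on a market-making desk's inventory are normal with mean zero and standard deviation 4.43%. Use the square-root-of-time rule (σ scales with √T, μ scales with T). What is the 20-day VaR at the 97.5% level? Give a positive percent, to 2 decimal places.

At 97.5%, z = 1.960.
σ_{20d} = 4.43% × √20 = 19.812%.
VaR = 1.960 × 19.812% = 38.832%.

38.83%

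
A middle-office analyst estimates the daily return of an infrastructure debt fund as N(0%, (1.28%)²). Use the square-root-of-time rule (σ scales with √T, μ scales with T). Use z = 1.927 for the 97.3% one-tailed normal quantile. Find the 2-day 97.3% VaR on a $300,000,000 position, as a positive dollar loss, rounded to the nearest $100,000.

$10,500,000

σ_{2d} = 1.28% × √2 = 1.810%.
VaR = 1.927 × 1.810% = 3.488%.
On $300,000,000: 0.03488 × $300,000,000 = $10,464,000.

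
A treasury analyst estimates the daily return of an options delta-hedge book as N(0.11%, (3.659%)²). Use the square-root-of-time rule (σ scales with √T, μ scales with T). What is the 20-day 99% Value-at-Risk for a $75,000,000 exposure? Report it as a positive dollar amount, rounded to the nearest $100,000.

At 99%, z = 2.326.
σ_{20d} = 3.659% × √20 = 16.364%; μ_{20d} = 20 × 0.11% = 2.200%.
VaR = −(2.200%) + 2.326 × 16.364% = 35.863%.
On $75,000,000: 0.35863 × $75,000,000 = $26,897,250.

$26,900,000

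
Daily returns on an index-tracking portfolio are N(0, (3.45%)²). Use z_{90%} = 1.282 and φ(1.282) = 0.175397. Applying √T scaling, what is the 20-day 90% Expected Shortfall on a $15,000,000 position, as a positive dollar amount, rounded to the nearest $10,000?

$4,060,000

σ_{20d} = 3.45% × √20 = 15.429%.
ES multiplier = φ(z)/(1−α) = 0.175397/0.1 = 1.754.
ES = 15.429% × 1.754 = 27.062%; on $15,000,000: $4,059,300.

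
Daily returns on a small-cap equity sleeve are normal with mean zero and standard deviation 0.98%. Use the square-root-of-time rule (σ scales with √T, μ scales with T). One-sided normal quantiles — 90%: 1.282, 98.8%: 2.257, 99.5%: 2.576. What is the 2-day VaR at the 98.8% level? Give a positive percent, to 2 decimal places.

3.13%

σ_{2d} = 0.98% × √2 = 1.386%.
VaR = 2.257 × 1.386% = 3.128%.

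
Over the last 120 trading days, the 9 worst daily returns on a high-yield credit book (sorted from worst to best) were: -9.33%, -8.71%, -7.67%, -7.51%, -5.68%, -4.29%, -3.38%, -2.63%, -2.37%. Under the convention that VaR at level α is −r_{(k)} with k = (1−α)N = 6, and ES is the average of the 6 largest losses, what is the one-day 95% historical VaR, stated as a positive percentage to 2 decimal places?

k = 6; the 6th lowest return is -4.29%, so VaR = 4.29%.

4.29%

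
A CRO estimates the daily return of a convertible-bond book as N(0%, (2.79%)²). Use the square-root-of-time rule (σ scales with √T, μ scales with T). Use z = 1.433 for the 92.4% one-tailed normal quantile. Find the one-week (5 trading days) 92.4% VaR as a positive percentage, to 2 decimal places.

σ_{5d} = 2.79% × √5 = 6.239%.
VaR = 1.433 × 6.239% = 8.940%.

8.94%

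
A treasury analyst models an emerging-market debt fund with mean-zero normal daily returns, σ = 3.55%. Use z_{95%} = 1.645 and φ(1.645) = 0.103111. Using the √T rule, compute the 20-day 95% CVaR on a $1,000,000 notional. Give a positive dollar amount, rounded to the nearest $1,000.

$327,000

σ_{20d} = 3.55% × √20 = 15.876%.
ES multiplier = φ(z)/(1−α) = 0.103111/0.05 = 2.062.
ES = 15.876% × 2.062 = 32.736%; on $1,000,000: $327,360.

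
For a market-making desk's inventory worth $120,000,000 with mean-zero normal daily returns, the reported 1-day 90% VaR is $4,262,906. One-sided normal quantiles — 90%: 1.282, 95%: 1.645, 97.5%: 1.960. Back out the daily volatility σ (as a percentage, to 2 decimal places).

VaR as a fraction: $4,262,906 / $120,000,000 = 3.552%.
σ = VaR / z = 3.552% / 1.282 = 2.771%.

2.77%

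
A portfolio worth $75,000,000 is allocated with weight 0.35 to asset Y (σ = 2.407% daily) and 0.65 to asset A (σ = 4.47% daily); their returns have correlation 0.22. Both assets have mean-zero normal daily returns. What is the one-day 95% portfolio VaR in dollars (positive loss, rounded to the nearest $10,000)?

$3,950,000

σ_p² = 0.35²·2.407² + 0.65²·4.47² + 2·0.22·0.35·0.65·2.407·4.47 = 10.2287 (%²).
σ_p = √10.2287 = 3.198%.
At 95%, z = 1.645.
VaR = 1.645 × 3.198% = 5.261%; on $75,000,000 that is $3,945,750.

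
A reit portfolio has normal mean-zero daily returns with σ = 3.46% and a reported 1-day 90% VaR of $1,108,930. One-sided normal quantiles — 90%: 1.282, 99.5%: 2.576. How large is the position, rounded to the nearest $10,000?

VaR as a fraction of value: z·σ = 1.282 × 3.46% = 4.43572%.
Position = $1,108,930 / 0.0443572 = $25,000,000.

$25,000,000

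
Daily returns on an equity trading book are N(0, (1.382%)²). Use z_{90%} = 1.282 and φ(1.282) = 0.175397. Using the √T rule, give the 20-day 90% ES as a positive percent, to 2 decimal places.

σ_{20d} = 1.382% × √20 = 6.180%.
ES multiplier = φ(z)/(1−α) = 0.175397/0.1 = 1.754.
ES = 6.180% × 1.754 = 10.840%.

10.84%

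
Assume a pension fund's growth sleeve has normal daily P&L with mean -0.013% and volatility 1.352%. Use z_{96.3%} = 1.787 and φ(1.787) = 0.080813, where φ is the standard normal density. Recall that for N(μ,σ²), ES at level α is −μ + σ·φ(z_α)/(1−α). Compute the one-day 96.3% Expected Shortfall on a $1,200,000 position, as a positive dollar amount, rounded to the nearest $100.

$35,600

Tail multiplier: φ(z)/(1−α) = 0.080813 / 0.037 = 2.184.
ES = −(-0.013%) + 1.352% × 2.184 = 2.966%.
On $1,200,000: 0.02966 × $1,200,000 = $35,592.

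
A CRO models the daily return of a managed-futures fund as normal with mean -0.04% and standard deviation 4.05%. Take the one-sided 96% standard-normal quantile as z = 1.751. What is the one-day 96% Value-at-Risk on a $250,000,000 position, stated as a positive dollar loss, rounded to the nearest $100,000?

VaR = −μ + z·σ = −(-0.04%) + 1.751 × 4.05% = 7.132%.
On $250,000,000: 0.07132 × $250,000,000 = $17,830,000.

$17,800,000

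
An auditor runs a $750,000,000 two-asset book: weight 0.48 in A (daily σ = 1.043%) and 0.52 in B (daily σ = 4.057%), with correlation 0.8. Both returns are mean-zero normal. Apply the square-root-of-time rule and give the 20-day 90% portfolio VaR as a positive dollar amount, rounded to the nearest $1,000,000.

$109,000,000

σ_p = √(0.48²·1.043² + 0.52²·4.057² + 2·0.8·0.48·0.52·1.043·4.057) = 2.528%.
σ_{20d} = 2.528% × √20 = 11.306%.
z(90%) = 1.282.
VaR = 1.282 × 11.306% = 14.494%; on $750,000,000 that is $108,705,000.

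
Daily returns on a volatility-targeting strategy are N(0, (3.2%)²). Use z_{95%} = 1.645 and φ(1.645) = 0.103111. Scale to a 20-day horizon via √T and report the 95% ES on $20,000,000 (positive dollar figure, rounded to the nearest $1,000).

$5,902,000

σ_{20d} = 3.2% × √20 = 14.311%.
ES multiplier = φ(z)/(1−α) = 0.103111/0.05 = 2.062.
ES = 14.311% × 2.062 = 29.509%; on $20,000,000: $5,901,800.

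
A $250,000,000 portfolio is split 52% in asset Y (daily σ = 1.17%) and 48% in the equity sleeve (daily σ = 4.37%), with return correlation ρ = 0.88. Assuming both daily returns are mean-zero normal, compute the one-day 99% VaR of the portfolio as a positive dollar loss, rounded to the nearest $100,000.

σ_p² = 0.52²·1.17² + 0.48²·4.37² + 2·0.88·0.52·0.48·1.17·4.37 = 7.0162 (%²).
σ_p = √7.0162 = 2.649%.
At 99%, z = 2.326.
VaR = 2.326 × 2.649% = 6.162%; on $250,000,000 that is $15,405,000.

$15,400,000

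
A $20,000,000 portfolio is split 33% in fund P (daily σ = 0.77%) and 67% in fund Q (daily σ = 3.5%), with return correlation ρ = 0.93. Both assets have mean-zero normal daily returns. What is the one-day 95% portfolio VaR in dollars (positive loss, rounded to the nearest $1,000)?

$850,000

σ_p² = 0.33²·0.77² + 0.67²·3.5² + 2·0.93·0.33·0.67·0.77·3.5 = 6.6719 (%²).
σ_p = √6.6719 = 2.583%.
At 95%, z = 1.645.
VaR = 1.645 × 2.583% = 4.249%; on $20,000,000 that is $849,800.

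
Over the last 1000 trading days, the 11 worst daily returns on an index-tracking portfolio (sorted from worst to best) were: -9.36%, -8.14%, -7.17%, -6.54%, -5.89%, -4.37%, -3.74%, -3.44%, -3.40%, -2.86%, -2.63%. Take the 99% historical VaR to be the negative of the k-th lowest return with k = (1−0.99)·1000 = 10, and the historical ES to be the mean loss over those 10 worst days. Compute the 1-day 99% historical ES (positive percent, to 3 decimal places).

5.491%

The 10 worst returns sum to -54.91%.
ES = −(-54.91%) / 10 = 5.491%.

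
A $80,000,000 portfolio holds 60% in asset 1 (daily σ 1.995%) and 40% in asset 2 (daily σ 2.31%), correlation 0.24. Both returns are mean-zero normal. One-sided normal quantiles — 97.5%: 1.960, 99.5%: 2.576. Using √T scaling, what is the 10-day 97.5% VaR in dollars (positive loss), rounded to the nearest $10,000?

σ_p = √(0.6²·1.995² + 0.4²·2.31² + 2·0.24·0.6·0.4·1.995·2.31) = 1.679%.
σ_{10d} = 1.679% × √10 = 5.309%.
VaR = 1.960 × 5.309% = 10.406%; on $80,000,000 that is $8,324,800.

$8,320,000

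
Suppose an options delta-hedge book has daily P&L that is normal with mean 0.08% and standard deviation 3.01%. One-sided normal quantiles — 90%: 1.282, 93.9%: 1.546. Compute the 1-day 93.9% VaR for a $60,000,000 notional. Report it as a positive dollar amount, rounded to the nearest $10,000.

$2,740,000

VaR = −μ + z·σ = −(0.08%) + 1.546 × 3.01% = 4.573%.
On $60,000,000: 0.04573 × $60,000,000 = $2,743,800.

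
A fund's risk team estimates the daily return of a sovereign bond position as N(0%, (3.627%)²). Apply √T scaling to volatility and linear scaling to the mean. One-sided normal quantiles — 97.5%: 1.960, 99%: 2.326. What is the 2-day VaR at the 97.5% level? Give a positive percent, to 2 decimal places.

σ_{2d} = 3.627% × √2 = 5.129%.
VaR = 1.960 × 5.129% = 10.053%.

10.05%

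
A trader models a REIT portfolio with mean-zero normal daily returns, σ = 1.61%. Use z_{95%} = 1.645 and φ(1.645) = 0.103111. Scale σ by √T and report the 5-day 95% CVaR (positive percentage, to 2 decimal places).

7.42%

σ_{5d} = 1.61% × √5 = 3.600%.
ES multiplier = φ(z)/(1−α) = 0.103111/0.05 = 2.062.
ES = 3.600% × 2.062 = 7.423%.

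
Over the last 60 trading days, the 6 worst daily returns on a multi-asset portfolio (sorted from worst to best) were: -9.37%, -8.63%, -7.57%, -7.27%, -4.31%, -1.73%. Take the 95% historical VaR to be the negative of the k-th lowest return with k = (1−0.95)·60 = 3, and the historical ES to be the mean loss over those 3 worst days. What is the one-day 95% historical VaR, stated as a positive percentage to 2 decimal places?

k = 3; the 3rd lowest return is -7.57%, so VaR = 7.57%.

7.57%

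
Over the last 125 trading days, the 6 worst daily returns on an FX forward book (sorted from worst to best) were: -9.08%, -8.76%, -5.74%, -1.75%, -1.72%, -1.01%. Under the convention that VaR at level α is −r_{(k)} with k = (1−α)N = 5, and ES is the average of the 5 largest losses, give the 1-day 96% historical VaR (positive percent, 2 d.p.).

1.72%

k = 5; the 5th lowest return is -1.72%, so VaR = 1.72%.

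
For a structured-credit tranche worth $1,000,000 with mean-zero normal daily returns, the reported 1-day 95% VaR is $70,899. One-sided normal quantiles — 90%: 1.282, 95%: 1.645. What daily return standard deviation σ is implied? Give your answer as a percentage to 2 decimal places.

4.31%

VaR as a fraction: $70,899 / $1,000,000 = 7.090%.
σ = VaR / z = 7.090% / 1.645 = 4.310%.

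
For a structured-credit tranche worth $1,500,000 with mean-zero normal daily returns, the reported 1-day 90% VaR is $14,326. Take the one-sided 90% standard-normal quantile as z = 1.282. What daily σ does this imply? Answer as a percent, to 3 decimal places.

0.745%

VaR as a fraction: $14,326 / $1,500,000 = 0.955%.
σ = VaR / z = 0.955% / 1.282 = 0.745%.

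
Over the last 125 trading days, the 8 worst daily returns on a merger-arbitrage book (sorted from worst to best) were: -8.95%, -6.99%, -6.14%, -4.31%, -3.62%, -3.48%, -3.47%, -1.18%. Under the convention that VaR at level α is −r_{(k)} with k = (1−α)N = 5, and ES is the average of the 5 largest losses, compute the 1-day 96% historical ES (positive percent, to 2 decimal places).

The 5 worst returns sum to -30.01%.
ES = −(-30.01%) / 5 = 6.002% ≈ 6.00%.

6.00%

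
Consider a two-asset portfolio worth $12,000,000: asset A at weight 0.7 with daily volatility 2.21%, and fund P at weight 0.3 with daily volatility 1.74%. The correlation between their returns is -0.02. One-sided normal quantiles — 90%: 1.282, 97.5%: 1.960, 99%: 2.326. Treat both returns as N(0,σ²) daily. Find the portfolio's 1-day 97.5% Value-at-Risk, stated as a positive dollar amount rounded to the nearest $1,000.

$382,000

σ_p² = 0.7²·2.21² + 0.3²·1.74² + 2·-0.02·0.7·0.3·2.21·1.74 = 2.6334 (%²).
σ_p = √2.6334 = 1.623%.
VaR = 1.960 × 1.623% = 3.181%; on $12,000,000 that is $381,720.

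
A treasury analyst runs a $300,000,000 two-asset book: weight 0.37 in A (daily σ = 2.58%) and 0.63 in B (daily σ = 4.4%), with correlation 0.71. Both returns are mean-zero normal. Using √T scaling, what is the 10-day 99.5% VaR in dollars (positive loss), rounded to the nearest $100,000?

σ_p = √(0.37²·2.58² + 0.63²·4.4² + 2·0.71·0.37·0.63·2.58·4.4) = 3.515%.
σ_{10d} = 3.515% × √10 = 11.115%.
z(99.5%) = 2.576.
VaR = 2.576 × 11.115% = 28.632%; on $300,000,000 that is $85,896,000.

$85,900,000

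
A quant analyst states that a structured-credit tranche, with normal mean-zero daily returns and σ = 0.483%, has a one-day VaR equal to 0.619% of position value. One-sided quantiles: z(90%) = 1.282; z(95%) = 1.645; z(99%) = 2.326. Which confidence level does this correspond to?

90%

Implied z = VaR/σ = 0.619 / 0.483 = 1.282.
This matches z(90%) = 1.282.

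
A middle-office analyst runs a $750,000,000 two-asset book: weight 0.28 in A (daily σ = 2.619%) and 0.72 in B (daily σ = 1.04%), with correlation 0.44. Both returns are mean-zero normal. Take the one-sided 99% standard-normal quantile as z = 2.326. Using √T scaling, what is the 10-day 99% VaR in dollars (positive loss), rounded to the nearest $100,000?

σ_p = √(0.28²·2.619² + 0.72²·1.04² + 2·0.44·0.28·0.72·2.619·1.04) = 1.258%.
σ_{10d} = 1.258% × √10 = 3.978%.
VaR = 2.326 × 3.978% = 9.253%; on $750,000,000 that is $69,397,500.

$69,400,000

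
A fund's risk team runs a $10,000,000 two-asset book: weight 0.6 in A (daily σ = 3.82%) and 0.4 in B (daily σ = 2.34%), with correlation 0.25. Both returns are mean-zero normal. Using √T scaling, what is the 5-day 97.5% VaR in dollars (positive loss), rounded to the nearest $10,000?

$1,180,000

σ_p = √(0.6²·3.82² + 0.4²·2.34² + 2·0.25·0.6·0.4·3.82·2.34) = 2.684%.
σ_{5d} = 2.684% × √5 = 6.002%.
z(97.5%) = 1.960.
VaR = 1.960 × 6.002% = 11.764%; on $10,000,000 that is $1,176,400.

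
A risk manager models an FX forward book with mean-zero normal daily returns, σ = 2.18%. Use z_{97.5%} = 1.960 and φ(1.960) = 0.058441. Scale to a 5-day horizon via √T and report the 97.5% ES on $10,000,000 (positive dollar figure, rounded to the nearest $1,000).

$1,140,000

σ_{5d} = 2.18% × √5 = 4.875%.
ES multiplier = φ(z)/(1−α) = 0.058441/0.025 = 2.338.
ES = 4.875% × 2.338 = 11.398%; on $10,000,000: $1,139,800.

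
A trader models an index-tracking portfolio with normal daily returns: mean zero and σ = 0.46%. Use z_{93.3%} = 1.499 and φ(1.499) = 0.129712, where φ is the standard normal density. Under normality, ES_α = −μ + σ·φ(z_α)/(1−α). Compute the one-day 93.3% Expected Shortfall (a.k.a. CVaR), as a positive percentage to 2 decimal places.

Tail multiplier: φ(z)/(1−α) = 0.129712 / 0.067 = 1.936.
ES = 0.46% × 1.936 = 0.891%.

0.89%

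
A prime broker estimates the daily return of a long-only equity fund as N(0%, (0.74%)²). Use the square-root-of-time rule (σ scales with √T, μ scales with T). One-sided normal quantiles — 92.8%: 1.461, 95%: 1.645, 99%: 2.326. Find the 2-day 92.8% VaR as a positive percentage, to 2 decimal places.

1.53%

σ_{2d} = 0.74% × √2 = 1.047%.
VaR = 1.461 × 1.047% = 1.530%.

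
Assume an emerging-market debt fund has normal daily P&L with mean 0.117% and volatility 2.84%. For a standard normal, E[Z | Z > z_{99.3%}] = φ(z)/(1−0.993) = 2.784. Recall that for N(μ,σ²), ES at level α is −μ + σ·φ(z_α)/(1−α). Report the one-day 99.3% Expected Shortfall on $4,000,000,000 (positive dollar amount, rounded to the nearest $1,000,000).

ES = −(0.117%) + 2.84% × 2.784 = 7.790%.
On $4,000,000,000: 0.07790 × $4,000,000,000 = $311,600,000.

$312,000,000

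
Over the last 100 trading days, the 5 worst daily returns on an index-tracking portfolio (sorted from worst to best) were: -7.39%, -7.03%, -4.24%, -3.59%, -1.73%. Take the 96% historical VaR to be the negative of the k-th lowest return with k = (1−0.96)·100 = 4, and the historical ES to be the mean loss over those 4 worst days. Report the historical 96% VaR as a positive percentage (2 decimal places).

3.59%

k = 4; the 4th lowest return is -3.59%, so VaR = 3.59%.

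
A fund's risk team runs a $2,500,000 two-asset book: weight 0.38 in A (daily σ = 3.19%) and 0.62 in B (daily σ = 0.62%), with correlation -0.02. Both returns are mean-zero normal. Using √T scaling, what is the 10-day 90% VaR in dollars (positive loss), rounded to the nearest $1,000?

σ_p = √(0.38²·3.19² + 0.62²·0.62² + 2·-0.02·0.38·0.62·3.19·0.62) = 1.264%.
σ_{10d} = 1.264% × √10 = 3.997%.
z(90%) = 1.282.
VaR = 1.282 × 3.997% = 5.124%; on $2,500,000 that is $128,100.

$128,000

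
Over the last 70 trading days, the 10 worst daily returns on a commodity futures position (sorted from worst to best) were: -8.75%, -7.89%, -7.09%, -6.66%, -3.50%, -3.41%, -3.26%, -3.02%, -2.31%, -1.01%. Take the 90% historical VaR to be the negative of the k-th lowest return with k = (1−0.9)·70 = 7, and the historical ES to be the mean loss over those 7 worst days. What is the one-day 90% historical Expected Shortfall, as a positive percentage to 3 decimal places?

The 7 worst returns sum to -40.56%.
ES = −(-40.56%) / 7 = 5.7942…% ≈ 5.794%.

5.794%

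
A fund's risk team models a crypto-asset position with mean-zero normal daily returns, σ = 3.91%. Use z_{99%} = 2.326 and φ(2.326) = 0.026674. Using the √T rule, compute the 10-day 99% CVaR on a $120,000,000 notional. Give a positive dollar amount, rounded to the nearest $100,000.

σ_{10d} = 3.91% × √10 = 12.365%.
ES multiplier = φ(z)/(1−α) = 0.026674/0.01 = 2.667.
ES = 12.365% × 2.667 = 32.977%; on $120,000,000: $39,572,400.

$39,600,000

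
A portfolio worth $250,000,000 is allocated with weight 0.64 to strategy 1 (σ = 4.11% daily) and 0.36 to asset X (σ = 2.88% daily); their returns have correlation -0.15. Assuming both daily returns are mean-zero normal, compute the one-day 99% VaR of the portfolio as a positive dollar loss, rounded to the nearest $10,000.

σ_p² = 0.64²·4.11² + 0.36²·2.88² + 2·-0.15·0.64·0.36·4.11·2.88 = 7.1758 (%²).
σ_p = √7.1758 = 2.679%.
At 99%, z = 2.326.
VaR = 2.326 × 2.679% = 6.231%; on $250,000,000 that is $15,577,500.

$15,580,000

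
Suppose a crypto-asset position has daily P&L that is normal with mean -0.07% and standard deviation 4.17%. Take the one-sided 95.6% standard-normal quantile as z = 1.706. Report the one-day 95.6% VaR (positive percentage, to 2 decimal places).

7.18%

VaR = −μ + z·σ = −(-0.07%) + 1.706 × 4.17% = 7.184%.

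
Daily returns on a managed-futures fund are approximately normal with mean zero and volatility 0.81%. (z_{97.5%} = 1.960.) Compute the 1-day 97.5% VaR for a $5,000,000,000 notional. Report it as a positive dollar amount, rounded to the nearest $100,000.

VaR = z·σ = 1.960 × 0.81% = 1.588%.
On $5,000,000,000: 0.01588 × $5,000,000,000 = $79,400,000.

$79,400,000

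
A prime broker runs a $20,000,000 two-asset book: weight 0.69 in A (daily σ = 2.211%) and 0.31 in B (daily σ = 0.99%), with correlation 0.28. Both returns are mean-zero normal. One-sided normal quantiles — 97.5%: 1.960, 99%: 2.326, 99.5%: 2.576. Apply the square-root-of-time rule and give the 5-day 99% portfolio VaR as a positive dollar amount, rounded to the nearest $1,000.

$1,704,000

σ_p = √(0.69²·2.211² + 0.31²·0.99² + 2·0.28·0.69·0.31·2.211·0.99) = 1.638%.
σ_{5d} = 1.638% × √5 = 3.663%.
VaR = 2.326 × 3.663% = 8.520%; on $20,000,000 that is $1,704,000.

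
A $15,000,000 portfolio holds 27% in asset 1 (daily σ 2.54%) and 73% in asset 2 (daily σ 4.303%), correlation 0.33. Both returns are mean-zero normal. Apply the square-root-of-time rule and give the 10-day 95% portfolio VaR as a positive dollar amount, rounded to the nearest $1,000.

$2,676,000

σ_p = √(0.27²·2.54² + 0.73²·4.303² + 2·0.33·0.27·0.73·2.54·4.303) = 3.429%.
σ_{10d} = 3.429% × √10 = 10.843%.
z(95%) = 1.645.
VaR = 1.645 × 10.843% = 17.837%; on $15,000,000 that is $2,675,550.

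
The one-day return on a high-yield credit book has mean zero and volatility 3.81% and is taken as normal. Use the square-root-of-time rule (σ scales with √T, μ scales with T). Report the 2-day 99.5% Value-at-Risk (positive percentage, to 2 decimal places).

13.88%

At 99.5%, z = 2.576.
σ_{2d} = 3.81% × √2 = 5.388%.
VaR = 2.576 × 5.388% = 13.879%.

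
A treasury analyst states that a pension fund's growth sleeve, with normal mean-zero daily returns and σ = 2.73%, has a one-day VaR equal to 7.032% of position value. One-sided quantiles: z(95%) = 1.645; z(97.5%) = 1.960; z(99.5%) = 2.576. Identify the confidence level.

Implied z = VaR/σ = 7.032 / 2.73 = 2.576.
This matches z(99.5%) = 2.576.

99.5%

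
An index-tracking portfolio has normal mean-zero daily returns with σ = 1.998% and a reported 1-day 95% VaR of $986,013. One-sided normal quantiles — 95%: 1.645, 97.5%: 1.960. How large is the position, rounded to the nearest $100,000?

$30,000,000

VaR as a fraction of value: z·σ = 1.645 × 1.998% = 3.28671%.
Position = $986,013 / 0.0328671 = $30,000,000.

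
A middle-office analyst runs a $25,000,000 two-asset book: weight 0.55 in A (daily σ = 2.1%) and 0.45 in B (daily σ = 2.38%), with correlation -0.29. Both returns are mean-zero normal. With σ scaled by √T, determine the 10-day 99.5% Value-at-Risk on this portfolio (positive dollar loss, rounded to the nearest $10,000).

σ_p = √(0.55²·2.1² + 0.45²·2.38² + 2·-0.29·0.55·0.45·2.1·2.38) = 1.328%.
σ_{10d} = 1.328% × √10 = 4.200%.
z(99.5%) = 2.576.
VaR = 2.576 × 4.200% = 10.819%; on $25,000,000 that is $2,704,750.

$2,700,000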